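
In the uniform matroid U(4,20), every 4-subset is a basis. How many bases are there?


Bases of U(4,20) are all 4-element subsets of the 20-element ground set.
Number of bases = C(20,4).
(20 choose 4) = 4845.

4845


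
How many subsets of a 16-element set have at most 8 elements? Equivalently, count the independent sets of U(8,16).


Independent sets of U(8,16) are all subsets of size <= 8.
Count = C(16,0) + C(16,1) + C(16,2) + C(16,3) + C(16,4) + C(16,5) + C(16,6) + C(16,7) + C(16,8)
     = 1 + 16 + 120 + 560 + 1820 + 4368 + 8008 + 11440 + 12870
     = 39203.

39203


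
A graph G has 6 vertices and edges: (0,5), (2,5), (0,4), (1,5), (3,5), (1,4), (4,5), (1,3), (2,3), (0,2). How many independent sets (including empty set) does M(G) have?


An independent set in a graphic matroid is an acyclic edge subset.
G has 6 vertices and 10 edges.
Enumerate all 2^10 = 1024 subsets, checking for acyclicity.
Total independent sets = 462.

462


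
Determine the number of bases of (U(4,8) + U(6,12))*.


(M1+M2)* = M1* + M2*.
M1* = U(4,8), bases: C(8,4) = 70.
M2* = U(6,12), bases: C(12,6) = 924.
|B(M*)| = 70 * 924 = 64680.

64680


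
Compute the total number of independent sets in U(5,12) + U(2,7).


For a direct sum, |I(M1+M2)| = |I(M1)| * |I(M2)|.
|I(U(5,12))| = sum C(12,k) for k=0..5 = 1586.
|I(U(2,7))| = sum C(7,k) for k=0..2 = 29.
Total = 1586 * 29 = 45994.

45994


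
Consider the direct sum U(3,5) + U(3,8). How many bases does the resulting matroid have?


Bases of a direct sum M1 + M2: |B| = |B(M1)| * |B(M2)|.
|B(U(3,5))| = C(5,3) = 10.
|B(U(3,8))| = C(8,3) = 56.
Total bases = 10 * 56 = 560.

560


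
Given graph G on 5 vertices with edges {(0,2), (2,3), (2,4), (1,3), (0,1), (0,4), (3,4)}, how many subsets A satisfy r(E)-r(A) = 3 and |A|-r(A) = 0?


R(x,y) = sum over A in 2^E of x^(r(E)-r(A)) * y^(|A|-r(A)).
G has 5 vertices, 7 edges. r(E) = 4.
Enumerate all 2^7 = 128 subsets.
Count subsets with r(E)-r(A)=3 and |A|-r(A)=0: 7.

7


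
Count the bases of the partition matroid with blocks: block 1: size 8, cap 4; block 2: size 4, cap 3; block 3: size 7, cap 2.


A basis picks exactly ci elements from block i.
Number of bases = product of C(|Si|, ci).
= C(8,4) * C(4,3) * C(7,2)
= 70 * 4 * 21
= 5880.

5880


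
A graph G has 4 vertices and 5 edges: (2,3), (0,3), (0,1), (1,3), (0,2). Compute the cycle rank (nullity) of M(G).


Cycle rank (nullity) = |E| - r(M) = |E| - (|V| - c).
|E| = 5, |V| = 4, c = 1.
Nullity = 5 - (4 - 1) = 5 - 3 = 2.

2


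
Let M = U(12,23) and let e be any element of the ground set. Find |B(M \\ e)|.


Deleting e from U(12,23) gives U(12,22) since n > r.
Bases of U(12,22) = (22 choose 12) = 646646.

646646


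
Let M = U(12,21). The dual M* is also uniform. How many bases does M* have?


The dual of U(r,n) is U(n-r, n) = U(9,21).
Bases of U(9,21) are all (9)-element subsets.
|B(M*)| = C(21,9) = 293930.

293930


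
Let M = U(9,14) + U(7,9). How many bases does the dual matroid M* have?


(M1+M2)* = M1* + M2*.
M1* = U(5,14), bases: C(14,5) = 2002.
M2* = U(2,9), bases: C(9,2) = 36.
|B(M*)| = 2002 * 36 = 72072.

72072


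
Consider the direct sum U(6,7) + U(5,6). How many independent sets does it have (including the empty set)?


For a direct sum, |I(M1+M2)| = |I(M1)| * |I(M2)|.
|I(U(6,7))| = sum C(7,k) for k=0..6 = 127.
|I(U(5,6))| = sum C(6,k) for k=0..5 = 63.
Total = 127 * 63 = 8001.

8001


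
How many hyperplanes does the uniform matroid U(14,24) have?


Hyperplanes of U(14,24) are flats of rank 13.
In a uniform matroid, these are exactly the (13)-element subsets.
Count = C(24,13) = 24! / (13! * 11!) = 2496144.

2496144


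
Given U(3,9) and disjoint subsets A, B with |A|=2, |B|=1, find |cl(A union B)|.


|A union B| = 2 + 1 = 3 (disjoint).
In U(3,9), cl(S) = S if |S| < 3, else cl(S) = E.
Since 3 >= 3, cl(A union B) = E.
|cl(A union B)| = 9.

9


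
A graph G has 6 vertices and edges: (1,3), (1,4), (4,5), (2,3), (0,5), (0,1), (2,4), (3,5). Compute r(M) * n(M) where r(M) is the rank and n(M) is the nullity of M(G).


r(M) = |V| - c = 6 - 1 = 5.
nullity = |E| - r(M) = 8 - 5 = 3.
Product = 5 * 3 = 15.

15


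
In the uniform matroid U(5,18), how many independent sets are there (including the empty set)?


Independent sets of U(5,18) are all subsets of size <= 5.
Count = C(18,0) + C(18,1) + C(18,2) + C(18,3) + C(18,4) + C(18,5)
     = 1 + 18 + 153 + 816 + 3060 + 8568
     = 12616.

12616


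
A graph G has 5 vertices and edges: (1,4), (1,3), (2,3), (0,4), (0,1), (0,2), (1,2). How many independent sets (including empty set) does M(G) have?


An independent set in a graphic matroid is an acyclic edge subset.
G has 5 vertices and 7 edges.
Enumerate all 2^7 = 128 subsets, checking for acyclicity.
Total independent sets = 82.

82


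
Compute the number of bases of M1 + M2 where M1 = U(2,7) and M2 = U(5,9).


Bases of a direct sum M1 + M2: |B| = |B(M1)| * |B(M2)|.
|B(U(2,7))| = C(7,2) = 21.
|B(U(5,9))| = C(9,5) = 126.
Total bases = 21 * 126 = 2646.

2646


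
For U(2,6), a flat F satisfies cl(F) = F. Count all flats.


Flats of U(2,6): every subset of size < 2 is a flat, plus E itself.
Count = C(6,0) + C(6,1) + 1
     = 1 + 6 + 1
     = 8.

8


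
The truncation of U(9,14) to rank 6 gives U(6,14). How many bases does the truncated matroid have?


Truncating U(9,14) to rank 6 gives U(6,14).
Bases of U(6,14) are all 6-element subsets of 14 elements.
Number of bases = (14 choose 6) = 3003.

3003


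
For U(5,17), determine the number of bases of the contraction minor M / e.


Contracting e from U(5,17) gives U(4,16).
Bases of U(4,16) = C(16,4) = (16 * 15 * 14 * 13) / (1 * 2 * 3 * 4) = 1820.

1820


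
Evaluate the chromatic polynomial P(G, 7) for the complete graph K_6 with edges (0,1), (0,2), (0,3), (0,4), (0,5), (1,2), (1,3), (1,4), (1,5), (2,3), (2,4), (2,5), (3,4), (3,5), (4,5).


P(K_6, k) = k(k-1)(k-2)...(k-5).
P(7) = (7) * (6) * (5) * (4) * (3) * (2) = 5040.

5040


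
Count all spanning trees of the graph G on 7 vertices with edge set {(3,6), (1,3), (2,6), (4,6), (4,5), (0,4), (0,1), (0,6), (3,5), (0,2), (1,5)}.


By Kirchhoff's matrix tree theorem, the number of spanning trees equals
the determinant of any cofactor of the Laplacian matrix L.
G has 7 vertices and 11 edges.
Computing the (6 x 6) cofactor determinant gives 190.

190


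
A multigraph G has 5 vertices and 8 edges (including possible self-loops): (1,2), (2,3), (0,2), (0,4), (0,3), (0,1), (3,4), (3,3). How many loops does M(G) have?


In a graphic matroid, a loop is a self-loop edge (u,u) with rank 0.
Examining all 8 edges for self-loops...
Self-loops found: (3,3)
Number of loops = 1.

1


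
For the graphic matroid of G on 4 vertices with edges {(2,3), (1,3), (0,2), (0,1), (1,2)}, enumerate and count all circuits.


A circuit in a graphic matroid = edge set of a simple cycle.
G has 4 vertices and 5 edges.
Enumerating all minimal edge subsets forming cycles...
Total circuits found: 3.

3


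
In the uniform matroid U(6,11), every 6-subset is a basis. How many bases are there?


Bases of U(6,11) are all 6-element subsets of the 11-element ground set.
Number of bases = C(11,6).
C(11,6) = 462.

462


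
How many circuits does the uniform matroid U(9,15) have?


In U(9,15), circuits are the (10)-element subsets.
Any set of 10 elements is dependent, and removing any one element gives
an independent set of size 9, so it is a minimal dependent set.
Number of circuits = (15 choose 10) = 3003.

3003


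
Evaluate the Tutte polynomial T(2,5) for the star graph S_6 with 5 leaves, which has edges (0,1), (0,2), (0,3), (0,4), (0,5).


A star on 6 vertices is a tree with 5 edges.
T(x,y) = x^(5) for any tree.
T(2,5) = 2^5 = 32.

32


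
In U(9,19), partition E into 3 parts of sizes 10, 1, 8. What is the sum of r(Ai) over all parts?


r(Ai) = min(|Ai|, 9) for each part.
Sum = min(10,9) + min(1,9) + min(8,9)
    = 9 + 1 + 8
    = 18.

18


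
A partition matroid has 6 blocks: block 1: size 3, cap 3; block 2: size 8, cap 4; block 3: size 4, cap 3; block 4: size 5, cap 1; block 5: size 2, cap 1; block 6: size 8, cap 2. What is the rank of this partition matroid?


Rank of a partition matroid = sum of min(|Si|, ci) for each block.
= min(3,3) + min(8,4) + min(4,3) + min(5,1) + min(2,1) + min(8,2)
= 3 + 4 + 3 + 1 + 1 + 2
= 14.

14


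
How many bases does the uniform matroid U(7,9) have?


Bases of U(7,9) are all 7-element subsets of the 9-element ground set.
Number of bases = C(9,7).
C(9,7) = 9! / (7! * 2!) = 36.

36


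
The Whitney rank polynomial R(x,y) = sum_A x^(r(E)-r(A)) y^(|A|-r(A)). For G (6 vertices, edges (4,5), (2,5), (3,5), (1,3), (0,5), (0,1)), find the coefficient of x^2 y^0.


R(x,y) = sum over A in 2^E of x^(r(E)-r(A)) * y^(|A|-r(A)).
G has 6 vertices, 6 edges. r(E) = 5.
Enumerate all 2^6 = 64 subsets.
Count subsets with r(E)-r(A)=2 and |A|-r(A)=0: 20.

20


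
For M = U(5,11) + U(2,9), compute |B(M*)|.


(M1+M2)* = M1* + M2*.
M1* = U(6,11), bases: C(11,6) = 462.
M2* = U(7,9), bases: C(9,7) = 36.
|B(M*)| = 462 * 36 = 16632.

16632


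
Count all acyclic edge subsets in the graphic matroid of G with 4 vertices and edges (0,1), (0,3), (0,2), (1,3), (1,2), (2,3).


An independent set in a graphic matroid is an acyclic edge subset.
G has 4 vertices and 6 edges.
Enumerate all 2^6 = 64 subsets, checking for acyclicity.
Total independent sets = 38.

38


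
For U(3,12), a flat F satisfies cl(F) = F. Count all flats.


Flats of U(3,12): every subset of size < 3 is a flat, plus E itself.
Count = C(12,0) + C(12,1) + C(12,2) + 1
     = 1 + 12 + 66 + 1
     = 80.

80


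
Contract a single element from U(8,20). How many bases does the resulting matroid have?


Contracting e from U(8,20) gives U(7,19).
Bases of U(7,19) = C(19,7) = 19! / (7! * 12!) = 50388.

50388


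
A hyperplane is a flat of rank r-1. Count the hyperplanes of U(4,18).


Hyperplanes of U(4,18) are flats of rank 3.
In a uniform matroid, these are exactly the (3)-element subsets.
Count = C(18,3) = (18 * 17 * 16) / (1 * 2 * 3) = 816.

816


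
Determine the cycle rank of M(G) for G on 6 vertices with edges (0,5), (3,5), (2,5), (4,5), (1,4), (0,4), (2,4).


Cycle rank (nullity) = |E| - r(M) = |E| - (|V| - c).
|E| = 7, |V| = 6, c = 1.
Nullity = 7 - (6 - 1) = 7 - 5 = 2.

2


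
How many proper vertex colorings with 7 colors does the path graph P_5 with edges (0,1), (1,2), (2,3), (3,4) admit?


P(P_5, k) = k * (k-1)^(4).
P(7) = 7 * 6^4 = 7 * 1296 = 9072.

9072


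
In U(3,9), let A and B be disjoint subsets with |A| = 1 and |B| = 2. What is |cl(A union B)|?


|A union B| = 1 + 2 = 3 (disjoint).
In U(3,9), cl(S) = S if |S| < 3, else cl(S) = E.
Since 3 >= 3, cl(A union B) = E.
|cl(A union B)| = 9.

9


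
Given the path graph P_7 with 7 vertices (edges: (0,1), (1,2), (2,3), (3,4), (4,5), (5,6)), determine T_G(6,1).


A path on 7 vertices is a tree with 6 edges.
T(x,y) = x^(6) for any tree.
T(6,1) = 6^6 = 46656.

46656


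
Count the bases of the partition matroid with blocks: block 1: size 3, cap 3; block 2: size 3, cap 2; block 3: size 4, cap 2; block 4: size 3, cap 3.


A basis picks exactly ci elements from block i.
Number of bases = product of C(|Si|, ci).
= C(3,3) * C(3,2) * C(4,2) * C(3,3)
= 1 * 3 * 6 * 1
= 18.

18


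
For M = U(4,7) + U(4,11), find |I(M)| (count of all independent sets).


For a direct sum, |I(M1+M2)| = |I(M1)| * |I(M2)|.
|I(U(4,7))| = sum C(7,k) for k=0..4 = 99.
|I(U(4,11))| = sum C(11,k) for k=0..4 = 562.
Total = 99 * 562 = 55638.

55638


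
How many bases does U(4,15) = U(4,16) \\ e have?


Deleting e from U(4,16) gives U(4,15) since n > r.
Bases of U(4,15) = C(15,4) = 15! / (4! * 11!) = 1365.

1365


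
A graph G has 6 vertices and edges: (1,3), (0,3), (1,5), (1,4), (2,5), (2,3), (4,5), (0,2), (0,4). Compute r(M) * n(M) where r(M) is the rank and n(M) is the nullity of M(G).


r(M) = |V| - c = 6 - 1 = 5.
nullity = |E| - r(M) = 9 - 5 = 4.
Product = 5 * 4 = 20.

20


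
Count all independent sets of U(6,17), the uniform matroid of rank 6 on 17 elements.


Independent sets of U(6,17) are all subsets of size <= 6.
Count = C(17,0) + C(17,1) + C(17,2) + C(17,3) + C(17,4) + C(17,5) + C(17,6)
     = 1 + 17 + 136 + 680 + 2380 + 6188 + 12376
     = 21778.

21778


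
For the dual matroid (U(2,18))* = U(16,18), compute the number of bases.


The dual of U(r,n) is U(n-r, n) = U(16,18).
Bases of U(16,18) are all (16)-element subsets.
|B(M*)| = C(18,16) = 18! / (16! * 2!) = 153.

153


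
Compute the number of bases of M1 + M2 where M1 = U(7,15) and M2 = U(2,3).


Bases of a direct sum M1 + M2: |B| = |B(M1)| * |B(M2)|.
|B(U(7,15))| = C(15,7) = 6435.
|B(U(2,3))| = C(3,2) = 3.
Total bases = 6435 * 3 = 19305.

19305


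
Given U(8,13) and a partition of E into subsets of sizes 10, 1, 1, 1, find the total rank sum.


r(Ai) = min(|Ai|, 8) for each part.
Sum = min(10,8) + min(1,8) + min(1,8) + min(1,8)
    = 8 + 1 + 1 + 1
    = 11.

11


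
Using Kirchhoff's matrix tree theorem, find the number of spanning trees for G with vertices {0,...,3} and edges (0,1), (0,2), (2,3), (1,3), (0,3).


By Kirchhoff's matrix tree theorem, the number of spanning trees equals
the determinant of any cofactor of the Laplacian matrix L.
G has 4 vertices and 5 edges.
Computing the (3 x 3) cofactor determinant gives 8.

8


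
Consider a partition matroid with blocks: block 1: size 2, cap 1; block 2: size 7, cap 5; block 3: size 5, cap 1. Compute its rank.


Rank of a partition matroid = sum of min(|Si|, ci) for each block.
= min(2,1) + min(7,5) + min(5,1)
= 1 + 5 + 1
= 7.

7


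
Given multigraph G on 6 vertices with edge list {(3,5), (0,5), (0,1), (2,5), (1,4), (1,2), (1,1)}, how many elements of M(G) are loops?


In a graphic matroid, a loop is a self-loop edge (u,u) with rank 0.
Examining all 7 edges for self-loops...
Self-loops found: (1,1)
Number of loops = 1.

1


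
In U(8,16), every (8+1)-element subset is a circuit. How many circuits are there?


In U(8,16), circuits are the (9)-element subsets.
Any set of 9 elements is dependent, and removing any one element gives
an independent set of size 8, so it is a minimal dependent set.
Number of circuits = (16 choose 9) = 11440.

11440


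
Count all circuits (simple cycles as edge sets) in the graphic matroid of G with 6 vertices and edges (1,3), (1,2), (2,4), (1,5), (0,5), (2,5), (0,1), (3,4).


A circuit in a graphic matroid = edge set of a simple cycle.
G has 6 vertices and 8 edges.
Enumerating all minimal edge subsets forming cycles...
Total circuits found: 6.

6


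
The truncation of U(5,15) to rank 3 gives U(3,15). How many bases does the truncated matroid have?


Truncating U(5,15) to rank 3 gives U(3,15).
Bases of U(3,15) are all 3-element subsets of 15 elements.
Number of bases = C(15,3) = (15 * 14 * 13) / (1 * 2 * 3) = 455.

455


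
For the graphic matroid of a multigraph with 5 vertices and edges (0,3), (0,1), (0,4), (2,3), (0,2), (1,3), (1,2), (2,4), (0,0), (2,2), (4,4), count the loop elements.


In a graphic matroid, a loop is a self-loop edge (u,u) with rank 0.
Examining all 11 edges for self-loops...
Self-loops found: (0,0), (2,2), (4,4)
Number of loops = 3.

3


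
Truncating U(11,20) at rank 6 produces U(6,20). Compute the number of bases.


Truncating U(11,20) to rank 6 gives U(6,20).
Bases of U(6,20) are all 6-element subsets of 20 elements.
Number of bases = C(20,6) = 20! / (6! * 14!) = 38760.

38760


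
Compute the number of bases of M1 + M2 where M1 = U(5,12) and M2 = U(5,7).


Bases of a direct sum M1 + M2: |B| = |B(M1)| * |B(M2)|.
|B(U(5,12))| = C(12,5) = 792.
|B(U(5,7))| = C(7,5) = 21.
Total bases = 792 * 21 = 16632.

16632


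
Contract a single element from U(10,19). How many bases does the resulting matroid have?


Contracting e from U(10,19) gives U(9,18).
Bases of U(9,18) = (18 choose 9) = 48620.

48620


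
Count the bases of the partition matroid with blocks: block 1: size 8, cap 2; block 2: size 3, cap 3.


A basis picks exactly ci elements from block i.
Number of bases = product of C(|Si|, ci).
= C(8,2) * C(3,3)
= 28 * 1
= 28.

28


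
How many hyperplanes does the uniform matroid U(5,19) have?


Hyperplanes of U(5,19) are flats of rank 4.
In a uniform matroid, these are exactly the (4)-element subsets.
Count = C(19,4) = 19! / (4! * 15!) = 3876.

3876


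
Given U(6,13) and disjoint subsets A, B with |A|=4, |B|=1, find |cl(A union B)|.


|A union B| = 4 + 1 = 5 (disjoint).
In U(6,13), cl(S) = S if |S| < 6, else cl(S) = E.
Since 5 < 6, cl(A union B) = A union B.
|cl(A union B)| = 5.

5


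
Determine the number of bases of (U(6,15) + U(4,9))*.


(M1+M2)* = M1* + M2*.
M1* = U(9,15), bases: C(15,9) = 5005.
M2* = U(5,9), bases: C(9,5) = 126.
|B(M*)| = 5005 * 126 = 630630.

630630


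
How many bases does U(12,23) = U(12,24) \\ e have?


Deleting e from U(12,24) gives U(12,23) since n > r.
Bases of U(12,23) = C(23,12) = 23! / (12! * 11!) = 1352078.

1352078


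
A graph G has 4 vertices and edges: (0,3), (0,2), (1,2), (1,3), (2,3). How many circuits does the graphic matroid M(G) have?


A circuit in a graphic matroid = edge set of a simple cycle.
G has 4 vertices and 5 edges.
Enumerating all minimal edge subsets forming cycles...
Total circuits found: 3.

3


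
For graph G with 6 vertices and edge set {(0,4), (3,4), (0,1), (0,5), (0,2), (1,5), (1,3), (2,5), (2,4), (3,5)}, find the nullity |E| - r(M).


Cycle rank (nullity) = |E| - r(M) = |E| - (|V| - c).
|E| = 10, |V| = 6, c = 1.
Nullity = 10 - (6 - 1) = 10 - 5 = 5.

5


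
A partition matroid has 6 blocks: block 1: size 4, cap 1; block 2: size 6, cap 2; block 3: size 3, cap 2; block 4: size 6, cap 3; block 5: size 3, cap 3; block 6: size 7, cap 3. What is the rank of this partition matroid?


Rank of a partition matroid = sum of min(|Si|, ci) for each block.
= min(4,1) + min(6,2) + min(3,2) + min(6,3) + min(3,3) + min(7,3)
= 1 + 2 + 2 + 3 + 3 + 3
= 14.

14


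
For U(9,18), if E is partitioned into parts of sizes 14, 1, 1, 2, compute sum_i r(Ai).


r(Ai) = min(|Ai|, 9) for each part.
Sum = min(14,9) + min(1,9) + min(1,9) + min(2,9)
    = 9 + 1 + 1 + 2
    = 13.

13


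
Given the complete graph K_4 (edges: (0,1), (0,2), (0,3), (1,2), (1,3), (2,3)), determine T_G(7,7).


T(K_4; x,y) = x^3 + 3x^2 + 4xy + 2x + y^3 + 3y^2 + 2y.
Substituting x=7, y=7:
= 343 + 147 + 196 + 14 + 343 + 147 + 14
= 1204.

1204


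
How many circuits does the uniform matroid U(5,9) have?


In U(5,9), circuits are the (6)-element subsets.
Any set of 6 elements is dependent, and removing any one element gives
an independent set of size 5, so it is a minimal dependent set.
Number of circuits = (9 choose 6) = 84.

84


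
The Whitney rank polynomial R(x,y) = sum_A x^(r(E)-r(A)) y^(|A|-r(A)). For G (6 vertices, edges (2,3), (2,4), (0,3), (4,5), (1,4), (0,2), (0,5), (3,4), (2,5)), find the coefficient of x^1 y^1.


R(x,y) = sum over A in 2^E of x^(r(E)-r(A)) * y^(|A|-r(A)).
G has 6 vertices, 9 edges. r(E) = 5.
Enumerate all 2^9 = 512 subsets.
Count subsets with r(E)-r(A)=1 and |A|-r(A)=1: 77.

77


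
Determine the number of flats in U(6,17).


Flats of U(6,17): every subset of size < 6 is a flat, plus E itself.
Count = (17 choose 0) + (17 choose 1) + (17 choose 2) + (17 choose 3) + (17 choose 4) + (17 choose 5) + 1
     = 1 + 17 + 136 + 680 + 2380 + 6188 + 1
     = 9403.

9403


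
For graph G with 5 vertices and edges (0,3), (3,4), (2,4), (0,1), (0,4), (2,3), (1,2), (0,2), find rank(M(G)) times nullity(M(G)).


r(M) = |V| - c = 5 - 1 = 4.
nullity = |E| - r(M) = 8 - 4 = 4.
Product = 4 * 4 = 16.

16


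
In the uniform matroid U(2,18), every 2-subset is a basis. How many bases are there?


Bases of U(2,18) are all 2-element subsets of the 18-element ground set.
Number of bases = C(18,2).
(18 choose 2) = 153.

153


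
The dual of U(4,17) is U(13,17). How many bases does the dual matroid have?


The dual of U(r,n) is U(n-r, n) = U(13,17).
Bases of U(13,17) are all (13)-element subsets.
|B(M*)| = C(17,13) = 2380.

2380


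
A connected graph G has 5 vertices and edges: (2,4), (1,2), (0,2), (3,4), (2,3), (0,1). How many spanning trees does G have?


By Kirchhoff's matrix tree theorem, the number of spanning trees equals
the determinant of any cofactor of the Laplacian matrix L.
G has 5 vertices and 6 edges.
Computing the (4 x 4) cofactor determinant gives 9.

9


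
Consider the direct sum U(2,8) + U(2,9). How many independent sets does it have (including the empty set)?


For a direct sum, |I(M1+M2)| = |I(M1)| * |I(M2)|.
|I(U(2,8))| = sum C(8,k) for k=0..2 = 37.
|I(U(2,9))| = sum C(9,k) for k=0..2 = 46.
Total = 37 * 46 = 1702.

1702


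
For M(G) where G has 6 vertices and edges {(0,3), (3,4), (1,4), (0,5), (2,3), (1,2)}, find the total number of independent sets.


An independent set in a graphic matroid is an acyclic edge subset.
G has 6 vertices and 6 edges.
Enumerate all 2^6 = 64 subsets, checking for acyclicity.
Total independent sets = 60.

60


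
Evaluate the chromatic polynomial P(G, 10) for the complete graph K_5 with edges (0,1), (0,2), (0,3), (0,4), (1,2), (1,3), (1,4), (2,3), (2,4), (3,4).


P(K_5, k) = k(k-1)(k-2)...(k-4).
P(10) = (10) * (9) * (8) * (7) * (6) = 30240.

30240


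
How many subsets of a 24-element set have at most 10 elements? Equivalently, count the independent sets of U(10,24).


Independent sets of U(10,24) are all subsets of size <= 10.
Count = C(24,0) + C(24,1) + C(24,2) + C(24,3) + C(24,4) + C(24,5) + C(24,6) + C(24,7) + C(24,8) + C(24,9) + C(24,10)
     = 1 + 24 + 276 + 2024 + 10626 + 42504 + 134596 + 346104 + 735471 + 1307504 + 1961256
     = 4540386.

4540386


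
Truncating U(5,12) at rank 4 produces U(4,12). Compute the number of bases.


Truncating U(5,12) to rank 4 gives U(4,12).
Bases of U(4,12) are all 4-element subsets of 12 elements.
Number of bases = (12 choose 4) = 495.

495


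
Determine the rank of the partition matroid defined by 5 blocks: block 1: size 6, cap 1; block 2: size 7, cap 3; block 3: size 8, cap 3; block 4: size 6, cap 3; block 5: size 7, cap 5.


Rank of a partition matroid = sum of min(|Si|, ci) for each block.
= min(6,1) + min(7,3) + min(8,3) + min(6,3) + min(7,5)
= 1 + 3 + 3 + 3 + 5
= 15.

15


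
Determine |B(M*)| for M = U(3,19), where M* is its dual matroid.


The dual of U(r,n) is U(n-r, n) = U(16,19).
Bases of U(16,19) are all (16)-element subsets.
|B(M*)| = (19 choose 16) = 969.

969


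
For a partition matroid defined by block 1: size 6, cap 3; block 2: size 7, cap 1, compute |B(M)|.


A basis picks exactly ci elements from block i.
Number of bases = product of C(|Si|, ci).
= C(6,3) * C(7,1)
= 20 * 7
= 140.

140


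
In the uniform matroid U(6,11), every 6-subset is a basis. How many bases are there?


Bases of U(6,11) are all 6-element subsets of the 11-element ground set.
Number of bases = C(11,6).
C(11,6) = 462.

462


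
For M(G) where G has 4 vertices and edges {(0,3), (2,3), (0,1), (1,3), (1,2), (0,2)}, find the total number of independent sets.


An independent set in a graphic matroid is an acyclic edge subset.
G has 4 vertices and 6 edges.
Enumerate all 2^6 = 64 subsets, checking for acyclicity.
Total independent sets = 38.

38


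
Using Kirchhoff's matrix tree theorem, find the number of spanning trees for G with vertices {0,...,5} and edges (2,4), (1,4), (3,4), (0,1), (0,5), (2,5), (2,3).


By Kirchhoff's matrix tree theorem, the number of spanning trees equals
the determinant of any cofactor of the Laplacian matrix L.
G has 6 vertices and 7 edges.
Computing the (5 x 5) cofactor determinant gives 14.

14


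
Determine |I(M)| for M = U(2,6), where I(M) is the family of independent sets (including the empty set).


Independent sets of U(2,6) are all subsets of size <= 2.
Count = (6 choose 0) + (6 choose 1) + (6 choose 2)
     = 1 + 6 + 15
     = 22.

22


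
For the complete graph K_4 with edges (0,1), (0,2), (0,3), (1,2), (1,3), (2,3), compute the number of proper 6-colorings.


P(K_4, k) = k(k-1)(k-2)...(k-3).
P(6) = (6) * (5) * (4) * (3) = 360.

360


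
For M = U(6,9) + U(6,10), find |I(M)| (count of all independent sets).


For a direct sum, |I(M1+M2)| = |I(M1)| * |I(M2)|.
|I(U(6,9))| = sum C(9,k) for k=0..6 = 466.
|I(U(6,10))| = sum C(10,k) for k=0..6 = 848.
Total = 466 * 848 = 395168.

395168


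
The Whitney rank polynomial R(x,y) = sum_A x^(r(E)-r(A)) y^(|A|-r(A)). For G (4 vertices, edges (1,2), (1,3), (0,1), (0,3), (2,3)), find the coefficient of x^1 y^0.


R(x,y) = sum over A in 2^E of x^(r(E)-r(A)) * y^(|A|-r(A)).
G has 4 vertices, 5 edges. r(E) = 3.
Enumerate all 2^5 = 32 subsets.
Count subsets with r(E)-r(A)=1 and |A|-r(A)=0: 10.

10


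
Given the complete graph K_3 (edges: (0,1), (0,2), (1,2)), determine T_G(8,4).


T(K_3; x,y) = x^2 + x + y.
T(8,4) = 64 + 8 + 4 = 76.

76


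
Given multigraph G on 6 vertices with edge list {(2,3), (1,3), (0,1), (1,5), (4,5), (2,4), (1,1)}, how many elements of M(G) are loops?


In a graphic matroid, a loop is a self-loop edge (u,u) with rank 0.
Examining all 7 edges for self-loops...
Self-loops found: (1,1)
Number of loops = 1.

1


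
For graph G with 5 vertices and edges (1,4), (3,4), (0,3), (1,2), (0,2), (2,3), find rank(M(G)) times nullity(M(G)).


r(M) = |V| - c = 5 - 1 = 4.
nullity = |E| - r(M) = 6 - 4 = 2.
Product = 4 * 2 = 8.

8


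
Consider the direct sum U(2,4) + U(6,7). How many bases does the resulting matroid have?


Bases of a direct sum M1 + M2: |B| = |B(M1)| * |B(M2)|.
|B(U(2,4))| = C(4,2) = 6.
|B(U(6,7))| = C(7,6) = 7.
Total bases = 6 * 7 = 42.

42


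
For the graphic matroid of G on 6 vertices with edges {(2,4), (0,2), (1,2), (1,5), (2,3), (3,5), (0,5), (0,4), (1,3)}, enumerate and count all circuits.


A circuit in a graphic matroid = edge set of a simple cycle.
G has 6 vertices and 9 edges.
Enumerating all minimal edge subsets forming cycles...
Total circuits found: 12.

12


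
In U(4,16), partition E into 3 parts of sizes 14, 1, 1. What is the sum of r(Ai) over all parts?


r(Ai) = min(|Ai|, 4) for each part.
Sum = min(14,4) + min(1,4) + min(1,4)
    = 4 + 1 + 1
    = 6.

6


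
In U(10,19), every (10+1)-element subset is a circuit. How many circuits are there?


In U(10,19), circuits are the (11)-element subsets.
Any set of 11 elements is dependent, and removing any one element gives
an independent set of size 10, so it is a minimal dependent set.
Number of circuits = C(19,11) = 75582.

75582


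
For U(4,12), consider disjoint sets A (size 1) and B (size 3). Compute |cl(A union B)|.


|A union B| = 1 + 3 = 4 (disjoint).
In U(4,12), cl(S) = S if |S| < 4, else cl(S) = E.
Since 4 >= 4, cl(A union B) = E.
|cl(A union B)| = 12.

12


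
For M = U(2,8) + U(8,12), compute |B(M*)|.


(M1+M2)* = M1* + M2*.
M1* = U(6,8), bases: C(8,6) = 28.
M2* = U(4,12), bases: C(12,4) = 495.
|B(M*)| = 28 * 495 = 13860.

13860


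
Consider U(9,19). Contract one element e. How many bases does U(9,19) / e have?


Contracting e from U(9,19) gives U(8,18).
Bases of U(8,18) = C(18,8) = 43758.

43758


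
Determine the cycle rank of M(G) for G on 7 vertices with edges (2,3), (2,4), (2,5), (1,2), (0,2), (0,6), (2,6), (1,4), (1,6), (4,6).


Cycle rank (nullity) = |E| - r(M) = |E| - (|V| - c).
|E| = 10, |V| = 7, c = 1.
Nullity = 10 - (7 - 1) = 10 - 6 = 4.

4


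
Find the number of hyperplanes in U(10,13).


Hyperplanes of U(10,13) are flats of rank 9.
In a uniform matroid, these are exactly the (9)-element subsets.
Count = (13 choose 9) = 715.

715


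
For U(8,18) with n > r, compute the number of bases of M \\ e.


Deleting e from U(8,18) gives U(8,17) since n > r.
Bases of U(8,17) = C(17,8) = 24310.

24310


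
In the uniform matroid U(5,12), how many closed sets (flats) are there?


Flats of U(5,12): every subset of size < 5 is a flat, plus E itself.
Count = (12 choose 0) + (12 choose 1) + (12 choose 2) + (12 choose 3) + (12 choose 4) + 1
     = 1 + 12 + 66 + 220 + 495 + 1
     = 795.

795


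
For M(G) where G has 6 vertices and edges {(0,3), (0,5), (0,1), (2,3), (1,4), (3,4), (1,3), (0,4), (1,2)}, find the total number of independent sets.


An independent set in a graphic matroid is an acyclic edge subset.
G has 6 vertices and 9 edges.
Enumerate all 2^9 = 512 subsets, checking for acyclicity.
Total independent sets = 256.

256


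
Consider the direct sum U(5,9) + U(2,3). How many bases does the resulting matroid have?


Bases of a direct sum M1 + M2: |B| = |B(M1)| * |B(M2)|.
|B(U(5,9))| = C(9,5) = 126.
|B(U(2,3))| = C(3,2) = 3.
Total bases = 126 * 3 = 378.

378


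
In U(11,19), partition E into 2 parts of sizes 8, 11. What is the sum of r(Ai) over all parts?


r(Ai) = min(|Ai|, 11) for each part.
Sum = min(8,11) + min(11,11)
    = 8 + 11
    = 19.

19


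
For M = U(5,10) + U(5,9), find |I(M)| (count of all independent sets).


For a direct sum, |I(M1+M2)| = |I(M1)| * |I(M2)|.
|I(U(5,10))| = sum C(10,k) for k=0..5 = 638.
|I(U(5,9))| = sum C(9,k) for k=0..5 = 382.
Total = 638 * 382 = 243716.

243716


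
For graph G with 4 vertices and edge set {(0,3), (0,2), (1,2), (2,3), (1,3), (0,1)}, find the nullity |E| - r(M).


Cycle rank (nullity) = |E| - r(M) = |E| - (|V| - c).
|E| = 6, |V| = 4, c = 1.
Nullity = 6 - (4 - 1) = 6 - 3 = 3.

3


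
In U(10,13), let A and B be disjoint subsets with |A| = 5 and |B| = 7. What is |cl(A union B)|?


|A union B| = 5 + 7 = 12 (disjoint).
In U(10,13), cl(S) = S if |S| < 10, else cl(S) = E.
Since 12 >= 10, cl(A union B) = E.
|cl(A union B)| = 13.

13


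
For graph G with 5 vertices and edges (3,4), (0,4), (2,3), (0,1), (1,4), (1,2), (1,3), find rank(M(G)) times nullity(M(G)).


r(M) = |V| - c = 5 - 1 = 4.
nullity = |E| - r(M) = 7 - 4 = 3.
Product = 4 * 3 = 12.

12


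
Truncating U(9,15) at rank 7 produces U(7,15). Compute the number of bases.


Truncating U(9,15) to rank 7 gives U(7,15).
Bases of U(7,15) are all 7-element subsets of 15 elements.
Number of bases = (15 choose 7) = 6435.

6435


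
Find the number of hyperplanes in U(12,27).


Hyperplanes of U(12,27) are flats of rank 11.
In a uniform matroid, these are exactly the (11)-element subsets.
Count = C(27,11) = 27! / (11! * 16!) = 13037895.

13037895


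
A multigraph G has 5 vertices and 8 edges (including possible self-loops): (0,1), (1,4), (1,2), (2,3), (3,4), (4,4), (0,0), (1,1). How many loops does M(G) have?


In a graphic matroid, a loop is a self-loop edge (u,u) with rank 0.
Examining all 8 edges for self-loops...
Self-loops found: (4,4), (0,0), (1,1)
Number of loops = 3.

3


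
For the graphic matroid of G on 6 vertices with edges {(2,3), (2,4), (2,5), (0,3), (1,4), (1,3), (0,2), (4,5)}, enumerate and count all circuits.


A circuit in a graphic matroid = edge set of a simple cycle.
G has 6 vertices and 8 edges.
Enumerating all minimal edge subsets forming cycles...
Total circuits found: 6.

6


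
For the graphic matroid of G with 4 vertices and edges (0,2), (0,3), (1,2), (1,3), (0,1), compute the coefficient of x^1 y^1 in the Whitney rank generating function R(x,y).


R(x,y) = sum over A in 2^E of x^(r(E)-r(A)) * y^(|A|-r(A)).
G has 4 vertices, 5 edges. r(E) = 3.
Enumerate all 2^5 = 32 subsets.
Count subsets with r(E)-r(A)=1 and |A|-r(A)=1: 2.

2


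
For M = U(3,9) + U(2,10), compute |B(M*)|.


(M1+M2)* = M1* + M2*.
M1* = U(6,9), bases: C(9,6) = 84.
M2* = U(8,10), bases: C(10,8) = 45.
|B(M*)| = 84 * 45 = 3780.

3780


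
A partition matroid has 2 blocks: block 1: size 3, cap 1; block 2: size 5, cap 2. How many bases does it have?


A basis picks exactly ci elements from block i.
Number of bases = product of C(|Si|, ci).
= C(3,1) * C(5,2)
= 3 * 10
= 30.

30


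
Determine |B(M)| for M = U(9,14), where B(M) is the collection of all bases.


Bases of U(9,14) are all 9-element subsets of the 14-element ground set.
Number of bases = C(14,9).
(14 choose 9) = 2002.

2002


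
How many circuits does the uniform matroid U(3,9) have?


In U(3,9), circuits are the (4)-element subsets.
Any set of 4 elements is dependent, and removing any one element gives
an independent set of size 3, so it is a minimal dependent set.
Number of circuits = C(9,4) = (9 * 8 * 7 * 6) / (1 * 2 * 3 * 4) = 126.

126


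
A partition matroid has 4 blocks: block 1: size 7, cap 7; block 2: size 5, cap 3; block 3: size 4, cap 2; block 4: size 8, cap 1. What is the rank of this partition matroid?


Rank of a partition matroid = sum of min(|Si|, ci) for each block.
= min(7,7) + min(5,3) + min(4,2) + min(8,1)
= 7 + 3 + 2 + 1
= 13.

13


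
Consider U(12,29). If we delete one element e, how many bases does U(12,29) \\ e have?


Deleting e from U(12,29) gives U(12,28) since n > r.
Bases of U(12,28) = (28 choose 12) = 30421755.

30421755


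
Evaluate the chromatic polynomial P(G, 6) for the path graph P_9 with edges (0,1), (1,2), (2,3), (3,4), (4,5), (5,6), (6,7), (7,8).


P(P_9, k) = k * (k-1)^(8).
P(6) = 6 * 5^8 = 6 * 390625 = 2343750.

2343750


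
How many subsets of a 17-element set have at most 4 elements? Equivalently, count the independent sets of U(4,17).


Independent sets of U(4,17) are all subsets of size <= 4.
Count = C(17,0) + C(17,1) + C(17,2) + C(17,3) + C(17,4)
     = 1 + 17 + 136 + 680 + 2380
     = 3214.

3214


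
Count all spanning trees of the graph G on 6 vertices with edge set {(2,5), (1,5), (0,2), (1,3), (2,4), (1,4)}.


By Kirchhoff's matrix tree theorem, the number of spanning trees equals
the determinant of any cofactor of the Laplacian matrix L.
G has 6 vertices and 6 edges.
Computing the (5 x 5) cofactor determinant gives 4.

4


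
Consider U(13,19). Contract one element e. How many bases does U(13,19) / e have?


Contracting e from U(13,19) gives U(12,18).
Bases of U(12,18) = (18 choose 12) = 18564.

18564


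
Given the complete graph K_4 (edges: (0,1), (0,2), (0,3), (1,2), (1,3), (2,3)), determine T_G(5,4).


T(K_4; x,y) = x^3 + 3x^2 + 4xy + 2x + y^3 + 3y^2 + 2y.
Substituting x=5, y=4:
= 125 + 75 + 80 + 10 + 64 + 48 + 8
= 410.

410


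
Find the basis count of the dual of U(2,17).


The dual of U(r,n) is U(n-r, n) = U(15,17).
Bases of U(15,17) are all (15)-element subsets.
|B(M*)| = (17 choose 15) = 136.

136


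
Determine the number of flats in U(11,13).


Flats of U(11,13): every subset of size < 11 is a flat, plus E itself.
Count = (13 choose 0) + (13 choose 1) + (13 choose 2) + (13 choose 3) + (13 choose 4) + (13 choose 5) + (13 choose 6) + (13 choose 7) + (13 choose 8) + (13 choose 9) + (13 choose 10) + 1
     = 1 + 13 + 78 + 286 + 715 + 1287 + 1716 + 1716 + 1287 + 715 + 286 + 1
     = 8101.

8101


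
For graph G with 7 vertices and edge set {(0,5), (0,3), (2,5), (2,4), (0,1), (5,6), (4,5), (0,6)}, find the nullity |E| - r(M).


Cycle rank (nullity) = |E| - r(M) = |E| - (|V| - c).
|E| = 8, |V| = 7, c = 1.
Nullity = 8 - (7 - 1) = 8 - 6 = 2.

2


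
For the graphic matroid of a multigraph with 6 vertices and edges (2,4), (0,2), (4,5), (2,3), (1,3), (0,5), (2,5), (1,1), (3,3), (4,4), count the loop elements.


In a graphic matroid, a loop is a self-loop edge (u,u) with rank 0.
Examining all 10 edges for self-loops...
Self-loops found: (1,1), (3,3), (4,4)
Number of loops = 3.

3


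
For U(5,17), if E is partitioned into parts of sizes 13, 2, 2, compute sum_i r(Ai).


r(Ai) = min(|Ai|, 5) for each part.
Sum = min(13,5) + min(2,5) + min(2,5)
    = 5 + 2 + 2
    = 9.

9


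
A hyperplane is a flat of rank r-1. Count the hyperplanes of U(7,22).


Hyperplanes of U(7,22) are flats of rank 6.
In a uniform matroid, these are exactly the (6)-element subsets.
Count = C(22,6) = 22! / (6! * 16!) = 74613.

74613


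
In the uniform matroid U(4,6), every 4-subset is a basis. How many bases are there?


Bases of U(4,6) are all 4-element subsets of the 6-element ground set.
Number of bases = C(6,4).
(6 choose 4) = 15.

15


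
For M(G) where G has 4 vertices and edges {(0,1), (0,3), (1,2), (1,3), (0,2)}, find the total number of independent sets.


An independent set in a graphic matroid is an acyclic edge subset.
G has 4 vertices and 5 edges.
Enumerate all 2^5 = 32 subsets, checking for acyclicity.
Total independent sets = 24.

24


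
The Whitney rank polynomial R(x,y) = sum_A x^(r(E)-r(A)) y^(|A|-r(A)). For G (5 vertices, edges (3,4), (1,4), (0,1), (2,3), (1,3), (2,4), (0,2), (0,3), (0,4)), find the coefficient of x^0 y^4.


R(x,y) = sum over A in 2^E of x^(r(E)-r(A)) * y^(|A|-r(A)).
G has 5 vertices, 9 edges. r(E) = 4.
Enumerate all 2^9 = 512 subsets.
Count subsets with r(E)-r(A)=0 and |A|-r(A)=4: 9.

9


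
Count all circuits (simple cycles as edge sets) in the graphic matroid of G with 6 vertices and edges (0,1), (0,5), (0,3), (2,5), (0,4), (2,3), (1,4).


A circuit in a graphic matroid = edge set of a simple cycle.
G has 6 vertices and 7 edges.
Enumerating all minimal edge subsets forming cycles...
Total circuits found: 2.

2


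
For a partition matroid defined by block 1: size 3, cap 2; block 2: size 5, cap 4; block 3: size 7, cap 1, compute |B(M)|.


A basis picks exactly ci elements from block i.
Number of bases = product of C(|Si|, ci).
= C(3,2) * C(5,4) * C(7,1)
= 3 * 5 * 7
= 105.

105


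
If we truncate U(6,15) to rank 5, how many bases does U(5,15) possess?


Truncating U(6,15) to rank 5 gives U(5,15).
Bases of U(5,15) are all 5-element subsets of 15 elements.
Number of bases = C(15,5) = 3003.

3003


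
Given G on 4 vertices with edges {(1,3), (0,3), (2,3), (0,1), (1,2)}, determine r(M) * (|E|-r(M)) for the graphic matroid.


r(M) = |V| - c = 4 - 1 = 3.
nullity = |E| - r(M) = 5 - 3 = 2.
Product = 3 * 2 = 6.

6


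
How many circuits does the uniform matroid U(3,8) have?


In U(3,8), circuits are the (4)-element subsets.
Any set of 4 elements is dependent, and removing any one element gives
an independent set of size 3, so it is a minimal dependent set.
Number of circuits = (8 choose 4) = 70.

70


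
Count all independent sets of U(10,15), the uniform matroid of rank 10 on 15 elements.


Independent sets of U(10,15) are all subsets of size <= 10.
Count = C(15,0) + C(15,1) + C(15,2) + C(15,3) + C(15,4) + C(15,5) + C(15,6) + C(15,7) + C(15,8) + C(15,9) + C(15,10)
     = 1 + 15 + 105 + 455 + 1365 + 3003 + 5005 + 6435 + 6435 + 5005 + 3003
     = 30827.

30827


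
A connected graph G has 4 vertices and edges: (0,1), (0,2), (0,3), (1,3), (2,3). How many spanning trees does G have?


By Kirchhoff's matrix tree theorem, the number of spanning trees equals
the determinant of any cofactor of the Laplacian matrix L.
G has 4 vertices and 5 edges.
Computing the (3 x 3) cofactor determinant gives 8.

8


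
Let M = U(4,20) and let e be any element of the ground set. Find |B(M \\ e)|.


Deleting e from U(4,20) gives U(4,19) since n > r.
Bases of U(4,19) = (19 choose 4) = 3876.

3876


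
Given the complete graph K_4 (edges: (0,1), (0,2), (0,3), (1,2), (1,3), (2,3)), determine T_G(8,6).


T(K_4; x,y) = x^3 + 3x^2 + 4xy + 2x + y^3 + 3y^2 + 2y.
Substituting x=8, y=6:
= 512 + 192 + 192 + 16 + 216 + 108 + 12
= 1248.

1248


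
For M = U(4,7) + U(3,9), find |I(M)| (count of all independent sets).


For a direct sum, |I(M1+M2)| = |I(M1)| * |I(M2)|.
|I(U(4,7))| = sum C(7,k) for k=0..4 = 99.
|I(U(3,9))| = sum C(9,k) for k=0..3 = 130.
Total = 99 * 130 = 12870.

12870


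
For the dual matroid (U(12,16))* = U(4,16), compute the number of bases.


The dual of U(r,n) is U(n-r, n) = U(4,16).
Bases of U(4,16) are all (4)-element subsets.
|B(M*)| = C(16,4) = 16! / (4! * 12!) = 1820.

1820
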